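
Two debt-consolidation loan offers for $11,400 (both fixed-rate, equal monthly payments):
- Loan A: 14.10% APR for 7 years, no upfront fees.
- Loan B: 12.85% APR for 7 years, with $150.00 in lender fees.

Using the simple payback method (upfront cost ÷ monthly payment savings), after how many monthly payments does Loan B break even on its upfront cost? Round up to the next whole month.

Loan A: monthly rate = 14.1%/12 = 0.0117500; payment = 11,400 × 0.0117500 / (1 − (1+0.0117500)^−84) = $214.27.
Loan B: monthly rate = 12.85%/12 = 0.0107083; payment = 11,400 × 0.0107083 / (1 − (1+0.0107083)^−84) = $206.46.
Monthly savings = $214.27 − $206.46 = $7.81.
Break-even = $150.00 / $7.81 = 19.21 → 20 months.

20 months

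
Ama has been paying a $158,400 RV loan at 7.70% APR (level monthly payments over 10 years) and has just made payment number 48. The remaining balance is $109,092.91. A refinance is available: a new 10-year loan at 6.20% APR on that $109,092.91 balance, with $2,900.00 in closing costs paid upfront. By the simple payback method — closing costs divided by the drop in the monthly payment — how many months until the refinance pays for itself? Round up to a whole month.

5 months

Current payment = 158,400 × 7.7%/12 / (1 − (1+0.0064167)^−120) = $1,896.81.
Refinanced payment = 109,092.91 × 0.0051667 / (1 − (1+0.0051667)^−120) = $1,222.14.
Monthly savings = $1,896.81 − $1,222.14 = $674.67.
Break-even = $2,900.00 / $674.67 = 4.30 → 5 months.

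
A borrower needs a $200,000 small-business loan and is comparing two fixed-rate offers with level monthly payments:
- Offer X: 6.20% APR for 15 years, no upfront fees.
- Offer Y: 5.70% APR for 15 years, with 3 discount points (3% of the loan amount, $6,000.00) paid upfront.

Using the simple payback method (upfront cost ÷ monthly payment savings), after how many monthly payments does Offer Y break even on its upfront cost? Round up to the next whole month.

Offer X: monthly rate = 6.2%/12 = 0.0051667; payment = 200,000 × 0.0051667 / (1 − (1+0.0051667)^−180) = $1,709.40.
Offer Y: monthly rate = 5.7%/12 = 0.0047500; payment = 200,000 × 0.0047500 / (1 − (1+0.0047500)^−180) = $1,655.47.
Monthly savings = $1,709.40 − $1,655.47 = $53.93.
Break-even = $6,000.00 / $53.93 = 111.26 → 112 months.

112 months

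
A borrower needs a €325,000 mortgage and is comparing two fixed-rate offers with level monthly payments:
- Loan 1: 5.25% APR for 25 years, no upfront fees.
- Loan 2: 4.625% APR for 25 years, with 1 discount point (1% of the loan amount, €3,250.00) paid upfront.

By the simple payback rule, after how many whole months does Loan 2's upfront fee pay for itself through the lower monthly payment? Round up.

Loan 1: monthly rate = 5.25%/12 = 0.0043750; payment = 325,000 × 0.0043750 / (1 − (1+0.0043750)^−300) = €1,947.56.
Loan 2: monthly rate = 4.625%/12 = 0.0038542; payment = 325,000 × 0.0038542 / (1 − (1+0.0038542)^−300) = €1,829.59.
Monthly savings = €1,947.56 − €1,829.59 = €117.97.
Break-even = €3,250.00 / €117.97 = 27.55 → 28 months.

28 months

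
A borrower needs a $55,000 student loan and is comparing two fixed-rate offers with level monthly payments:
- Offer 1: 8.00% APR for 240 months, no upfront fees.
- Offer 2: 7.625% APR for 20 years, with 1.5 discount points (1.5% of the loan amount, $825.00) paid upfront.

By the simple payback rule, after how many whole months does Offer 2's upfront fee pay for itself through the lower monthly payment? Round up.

Offer 1: at 8.00% the monthly rate is 0.0066667, so the payment is 55,000 × 0.0066667 / (1 − 1.0066667^−240) = $460.04.
Offer 2: monthly rate = 7.625%/12 = 0.0063542; payment = 55,000 × 0.0063542 / (1 − (1+0.0063542)^−240) = $447.29.
Monthly savings = $460.04 − $447.29 = $12.75.
Break-even = $825.00 / $12.75 = 64.71 → 65 months.

65 months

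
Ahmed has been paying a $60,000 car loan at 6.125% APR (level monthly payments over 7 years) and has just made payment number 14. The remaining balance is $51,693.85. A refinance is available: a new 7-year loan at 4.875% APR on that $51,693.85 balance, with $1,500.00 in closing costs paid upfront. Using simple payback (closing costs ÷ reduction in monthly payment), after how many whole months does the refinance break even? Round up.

10 months

Current payment = 60,000 × 6.125%/12 / (1 − (1+0.0051042)^−84) = $880.11.
Refinanced payment = 51,693.85 × 0.0040625 / (1 − (1+0.0040625)^−84) = $727.60.
Monthly savings = $880.11 − $727.60 = $152.51.
Break-even = $1,500.00 / $152.51 = 9.84 → 10 months.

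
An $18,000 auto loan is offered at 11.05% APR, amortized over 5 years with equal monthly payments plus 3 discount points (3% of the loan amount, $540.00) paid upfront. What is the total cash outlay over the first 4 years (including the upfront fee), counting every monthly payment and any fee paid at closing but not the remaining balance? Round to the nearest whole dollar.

$19,347

Monthly rate = 11.05%/12 = 0.0092083; payment = 18,000 × 0.0092083 / (1 − (1+0.0092083)^−60) = $391.81.
Total outlay = 48 × $391.81 + $540.00 = $19,346.88.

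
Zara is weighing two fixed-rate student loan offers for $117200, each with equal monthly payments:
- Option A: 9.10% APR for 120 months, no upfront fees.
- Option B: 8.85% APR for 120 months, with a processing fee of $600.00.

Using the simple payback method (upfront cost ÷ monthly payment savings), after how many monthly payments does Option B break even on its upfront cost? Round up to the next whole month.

38 months

Option A: monthly rate = 9.1%/12 = 0.0075833; payment = 117,200 × 0.0075833 / (1 − (1+0.0075833)^−120) = $1,490.99.
Option B: monthly rate = 8.85%/12 = 0.0073750; payment = 117,200 × 0.0073750 / (1 − (1+0.0073750)^−120) = $1,475.14.
Monthly savings = $1,490.99 − $1,475.14 = $15.85.
Break-even = $600.00 / $15.85 = 37.85 → 38 months.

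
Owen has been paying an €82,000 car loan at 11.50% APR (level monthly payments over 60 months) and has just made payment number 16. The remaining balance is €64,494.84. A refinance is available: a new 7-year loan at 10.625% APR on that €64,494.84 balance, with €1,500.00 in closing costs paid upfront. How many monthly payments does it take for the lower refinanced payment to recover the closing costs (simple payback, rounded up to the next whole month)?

3 months

Current payment = 82,000 × 11.5%/12 / (1 − (1+0.0095833)^−60) = €1,803.39.
Refinanced payment = 64,494.84 × 0.0088542 / (1 − (1+0.0088542)^−84) = €1,091.63.
Monthly savings = €1,803.39 − €1,091.63 = €711.76.
Break-even = €1,500.00 / €711.76 = 2.11 → 3 months.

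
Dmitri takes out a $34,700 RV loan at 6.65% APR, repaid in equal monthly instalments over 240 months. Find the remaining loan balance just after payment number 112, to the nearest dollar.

$23,954

With monthly rate i = 6.65%/12 = 0.0055417, the balance after k of n payments is P · [(1+i)^n − (1+i)^k] / [(1+i)^n − 1].
(1+0.0055417)^240 = 3.76718618 and (1+0.0055417)^112 = 1.85698319, so the balance is 34,700 × (3.76718618 − 1.85698319) / (3.76718618 − 1) = $23,953.59.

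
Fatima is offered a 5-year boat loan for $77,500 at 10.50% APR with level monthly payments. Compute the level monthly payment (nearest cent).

$1,665.78

At 10.50% the monthly rate is 0.0087500, so the payment is 77,500 × 0.0087500 / (1 − 1.0087500^−60) = $1,665.78.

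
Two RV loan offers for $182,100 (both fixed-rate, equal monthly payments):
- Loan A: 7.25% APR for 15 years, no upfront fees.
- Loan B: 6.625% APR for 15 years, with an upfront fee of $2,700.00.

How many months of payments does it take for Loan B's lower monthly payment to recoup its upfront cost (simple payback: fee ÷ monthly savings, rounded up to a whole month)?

43 months

Loan A: at 7.25% the monthly rate is 0.0060417, so the payment is 182,100 × 0.0060417 / (1 − 1.0060417^−180) = $1,662.32.
Loan B: monthly rate = 6.625%/12 = 0.0055208; payment = 182,100 × 0.0055208 / (1 − (1+0.0055208)^−180) = $1,598.83.
Monthly savings = $1,662.32 − $1,598.83 = $63.49.
Break-even = $2,700.00 / $63.49 = 42.53 → 43 months.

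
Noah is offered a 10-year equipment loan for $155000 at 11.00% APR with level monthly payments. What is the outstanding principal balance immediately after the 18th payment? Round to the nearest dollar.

$141,090

With monthly rate i = 11%/12 = 0.0091667, the balance after k of n payments is P · [(1+i)^n − (1+i)^k] / [(1+i)^n − 1].
(1+0.0091667)^120 = 2.98914960 and (1+0.0091667)^18 = 1.17850695, so the balance is 155,000 × (2.98914960 − 1.17850695) / (2.98914960 − 1) = $141,090.25.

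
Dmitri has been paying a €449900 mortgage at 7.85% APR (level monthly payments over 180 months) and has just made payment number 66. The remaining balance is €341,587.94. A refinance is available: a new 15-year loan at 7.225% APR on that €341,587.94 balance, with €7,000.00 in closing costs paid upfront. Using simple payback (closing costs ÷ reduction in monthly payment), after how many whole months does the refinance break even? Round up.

Current payment = 449,900 × 7.85%/12 / (1 − (1+0.0065417)^−180) = €4,260.61.
Refinanced payment = 341,587.94 × 0.0060208 / (1 − (1+0.0060208)^−180) = €3,113.42.
Monthly savings = €4,260.61 − €3,113.42 = €1,147.19.
Break-even = €7,000.00 / €1,147.19 = 6.10 → 7 months.

7 months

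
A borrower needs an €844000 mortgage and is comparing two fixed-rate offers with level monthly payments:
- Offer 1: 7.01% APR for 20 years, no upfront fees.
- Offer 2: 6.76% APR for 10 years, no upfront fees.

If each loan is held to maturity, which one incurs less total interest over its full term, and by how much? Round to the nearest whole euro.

Offer 1: monthly rate = 7.01%/12 = 0.0058417; payment = 844,000 × 0.0058417 / (1 − (1+0.0058417)^−240) = €6,548.59.
Total interest on Offer 1 = 240 × €6,548.59 − €844,000 = €727,661.60.
Offer 2: monthly rate = 6.76%/12 = 0.0056333; payment = 844,000 × 0.0056333 / (1 − (1+0.0056333)^−120) = €9,695.48.
Total interest on Offer 2 = 120 × €9,695.48 − €844,000 = €319,457.60.
Offer 2 is lower by €408,204.00.

Offer 2 by €408,204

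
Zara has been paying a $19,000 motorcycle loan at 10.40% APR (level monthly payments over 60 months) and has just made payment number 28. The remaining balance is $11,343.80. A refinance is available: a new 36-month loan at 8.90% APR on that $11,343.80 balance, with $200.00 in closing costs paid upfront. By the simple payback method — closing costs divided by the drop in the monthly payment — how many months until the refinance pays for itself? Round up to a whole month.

Current payment = 19,000 × 10.4%/12 / (1 − (1+0.0086667)^−60) = $407.44.
Refinanced payment = 11,343.80 × 0.0074167 / (1 − (1+0.0074167)^−36) = $360.20.
Monthly savings = $407.44 − $360.20 = $47.24.
Break-even = $200.00 / $47.24 = 4.23 → 5 months.

5 months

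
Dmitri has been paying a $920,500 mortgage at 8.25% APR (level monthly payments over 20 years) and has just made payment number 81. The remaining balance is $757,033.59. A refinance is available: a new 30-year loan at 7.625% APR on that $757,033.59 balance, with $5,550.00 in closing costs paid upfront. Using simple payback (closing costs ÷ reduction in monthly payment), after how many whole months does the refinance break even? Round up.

Current payment = 920,500 × 8.25%/12 / (1 − (1+0.0068750)^−240) = $7,843.26.
Refinanced payment = 757,033.59 × 0.0063542 / (1 − (1+0.0063542)^−360) = $5,358.24.
Monthly savings = $7,843.26 − $5,358.24 = $2,485.02.
Break-even = $5,550.00 / $2,485.02 = 2.23 → 3 months.

3 months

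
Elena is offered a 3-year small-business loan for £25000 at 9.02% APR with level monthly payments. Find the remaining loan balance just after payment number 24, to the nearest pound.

With monthly rate i = 9.02%/12 = 0.0075167, the balance after k of n payments is P · [(1+i)^n − (1+i)^k] / [(1+i)^n − 1].
(1+0.0075167)^36 = 1.30942494 and (1+0.0075167)^24 = 1.19688862, so the balance is 25,000 × (1.30942494 − 1.19688862) / (1.30942494 − 1) = £9,092.38.

£9,092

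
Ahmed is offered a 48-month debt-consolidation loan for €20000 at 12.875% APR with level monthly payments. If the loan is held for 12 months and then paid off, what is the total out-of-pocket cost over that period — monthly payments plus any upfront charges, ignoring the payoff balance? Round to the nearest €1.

Monthly rate = 12.875%/12 = 0.0107292; payment = 20,000 × 0.0107292 / (1 − (1+0.0107292)^−48) = €535.31.
Total outlay = 12 × €535.31 = €6,423.72.

€6,424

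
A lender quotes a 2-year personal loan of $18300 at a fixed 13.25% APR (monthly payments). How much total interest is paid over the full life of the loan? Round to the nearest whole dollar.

Monthly rate = 13.25%/12 = 0.0110417; payment = 18,300 × 0.0110417 / (1 − (1+0.0110417)^−24) = $872.17.
Total paid = 24 × $872.17 = $20,932.08; interest = $20,932.08 − $18,300 = $2,632.08.

$2,632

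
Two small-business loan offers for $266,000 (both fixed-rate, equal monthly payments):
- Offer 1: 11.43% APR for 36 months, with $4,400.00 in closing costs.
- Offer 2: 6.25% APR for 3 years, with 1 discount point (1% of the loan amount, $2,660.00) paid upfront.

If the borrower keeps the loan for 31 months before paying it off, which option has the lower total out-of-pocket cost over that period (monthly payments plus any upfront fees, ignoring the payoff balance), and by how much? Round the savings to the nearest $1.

Offer 2 by $21,591

Offer 1: monthly rate = 11.43%/12 = 0.0095250; payment = 266,000 × 0.0095250 / (1 − (1+0.0095250)^−36) = $8,762.76.
Offer 2: monthly rate = 6.25%/12 = 0.0052083; payment = 266,000 × 0.0052083 / (1 − (1+0.0052083)^−36) = $8,122.40.
Over 31 months: Offer 1 costs 31 × $8,762.76 + $4,400.00 = $276,045.56; Offer 2 costs 31 × $8,122.40 + $2,660.00 = $254,454.40.
Offer 2 is cheaper by $276,045.56 − $254,454.40 = $21,591.16.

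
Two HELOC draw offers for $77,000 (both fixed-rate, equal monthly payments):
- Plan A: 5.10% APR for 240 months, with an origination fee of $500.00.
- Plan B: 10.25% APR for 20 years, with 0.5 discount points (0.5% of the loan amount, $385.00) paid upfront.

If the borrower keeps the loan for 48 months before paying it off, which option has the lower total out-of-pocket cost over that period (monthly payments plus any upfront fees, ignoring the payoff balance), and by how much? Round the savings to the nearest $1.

Plan A: monthly rate = 5.1%/12 = 0.0042500; payment = 77,000 × 0.0042500 / (1 − (1+0.0042500)^−240) = $512.43.
Plan B: monthly rate = 10.25%/12 = 0.0085417; payment = 77,000 × 0.0085417 / (1 − (1+0.0085417)^−240) = $755.87.
Over 48 months: Plan A costs 48 × $512.43 + $500.00 = $25,096.64; Plan B costs 48 × $755.87 + $385.00 = $36,666.76.
Plan A is cheaper by $36,666.76 − $25,096.64 = $11,570.12.

Plan A by $11,570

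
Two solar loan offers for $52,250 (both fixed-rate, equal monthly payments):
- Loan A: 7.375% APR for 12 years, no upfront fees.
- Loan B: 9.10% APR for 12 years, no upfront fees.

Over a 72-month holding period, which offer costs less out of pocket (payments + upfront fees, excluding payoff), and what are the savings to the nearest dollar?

Loan A: monthly rate = 7.375%/12 = 0.0061458; payment = 52,250 × 0.0061458 / (1 − (1+0.0061458)^−144) = $547.83.
Loan B: at 9.10% the monthly rate is 0.0075833, so the payment is 52,250 × 0.0075833 / (1 − 1.0075833^−144) = $597.57.
Over 72 months: Loan A costs 72 × $547.83 = $39,443.76; Loan B costs 72 × $597.57 = $43,025.04.
Loan A is cheaper by $43,025.04 − $39,443.76 = $3,581.28.

Loan A by $3,581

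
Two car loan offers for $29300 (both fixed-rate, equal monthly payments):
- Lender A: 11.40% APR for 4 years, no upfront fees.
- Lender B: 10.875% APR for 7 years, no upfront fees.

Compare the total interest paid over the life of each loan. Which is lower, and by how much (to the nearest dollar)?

Lender A: at 11.40% the monthly rate is 0.0095000, so the payment is 29,300 × 0.0095000 / (1 − 1.0095000^−48) = $762.98.
Total interest on Lender A = 48 × $762.98 − $29,300 = $7,323.04.
Lender B: monthly rate = 10.875%/12 = 0.0090625; payment = 29,300 × 0.0090625 / (1 − (1+0.0090625)^−84) = $499.76.
Total interest on Lender B = 84 × $499.76 − $29,300 = $12,679.84.
Lender A is lower by $5,356.80.

Lender A by $5,357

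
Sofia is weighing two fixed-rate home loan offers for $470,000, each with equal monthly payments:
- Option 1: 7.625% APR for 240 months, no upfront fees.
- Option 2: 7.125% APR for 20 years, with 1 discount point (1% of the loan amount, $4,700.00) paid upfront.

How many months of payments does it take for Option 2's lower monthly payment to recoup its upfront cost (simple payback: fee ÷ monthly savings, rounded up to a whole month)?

33 months

Option 1: at 7.625% the monthly rate is 0.0063542, so the payment is 470,000 × 0.0063542 / (1 − 1.0063542^−240) = $3,822.29.
Option 2: monthly rate = 7.125%/12 = 0.0059375; payment = 470,000 × 0.0059375 / (1 − (1+0.0059375)^−240) = $3,679.25.
Monthly savings = $3,822.29 − $3,679.25 = $143.04.
Break-even = $4,700.00 / $143.04 = 32.86 → 33 months.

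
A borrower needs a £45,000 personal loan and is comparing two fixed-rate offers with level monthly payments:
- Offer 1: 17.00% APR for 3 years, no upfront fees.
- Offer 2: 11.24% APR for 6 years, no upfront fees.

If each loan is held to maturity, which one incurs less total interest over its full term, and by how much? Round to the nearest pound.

Offer 1: monthly rate = 17%/12 = 0.0141667; payment = 45,000 × 0.0141667 / (1 − (1+0.0141667)^−36) = £1,604.37.
Total interest on Offer 1 = 36 × £1,604.37 − £45,000 = £12,757.32.
Offer 2: monthly rate = 11.24%/12 = 0.0093667; payment = 45,000 × 0.0093667 / (1 − (1+0.0093667)^−72) = £862.08.
Total interest on Offer 2 = 72 × £862.08 − £45,000 = £17,069.76.
Offer 1 is lower by £4,312.44.

Offer 1 by £4,312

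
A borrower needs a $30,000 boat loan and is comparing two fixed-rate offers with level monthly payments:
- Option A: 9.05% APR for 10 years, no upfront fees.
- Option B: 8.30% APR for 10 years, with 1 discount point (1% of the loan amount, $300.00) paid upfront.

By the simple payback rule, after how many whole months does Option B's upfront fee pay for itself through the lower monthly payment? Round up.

Option A: monthly rate = 9.05%/12 = 0.0075417; payment = 30,000 × 0.0075417 / (1 − (1+0.0075417)^−120) = $380.84.
Option B: monthly rate = 8.3%/12 = 0.0069167; payment = 30,000 × 0.0069167 / (1 − (1+0.0069167)^−120) = $368.76.
Monthly savings = $380.84 − $368.76 = $12.08.
Break-even = $300.00 / $12.08 = 24.83 → 25 months.

25 months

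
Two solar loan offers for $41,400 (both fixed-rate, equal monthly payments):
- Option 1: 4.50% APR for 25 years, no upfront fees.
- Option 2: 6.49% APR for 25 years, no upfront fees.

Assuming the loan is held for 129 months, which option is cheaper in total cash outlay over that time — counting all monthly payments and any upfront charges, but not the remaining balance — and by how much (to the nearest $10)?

Option 1: at 4.50% the monthly rate is 0.0037500, so the payment is 41,400 × 0.0037500 / (1 − 1.0037500^−300) = $230.11.
Option 2: at 6.49% the monthly rate is 0.0054083, so the payment is 41,400 × 0.0054083 / (1 − 1.0054083^−300) = $279.28.
Over 129 months: Option 1 costs 129 × $230.11 = $29,684.19; Option 2 costs 129 × $279.28 = $36,027.12.
Option 1 is cheaper by $36,027.12 − $29,684.19 = $6,342.93.

Option 1 by $6,340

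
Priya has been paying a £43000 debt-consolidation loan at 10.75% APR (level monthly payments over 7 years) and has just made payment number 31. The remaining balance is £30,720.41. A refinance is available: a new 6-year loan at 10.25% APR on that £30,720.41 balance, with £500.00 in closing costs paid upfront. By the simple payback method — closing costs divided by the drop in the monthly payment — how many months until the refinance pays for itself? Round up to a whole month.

Current payment = 43,000 × 10.75%/12 / (1 − (1+0.0089583)^−84) = £730.62.
Refinanced payment = 30,720.41 × 0.0085417 / (1 − (1+0.0085417)^−72) = £573.00.
Monthly savings = £730.62 − £573.00 = £157.62.
Break-even = £500.00 / £157.62 = 3.17 → 4 months.

4 months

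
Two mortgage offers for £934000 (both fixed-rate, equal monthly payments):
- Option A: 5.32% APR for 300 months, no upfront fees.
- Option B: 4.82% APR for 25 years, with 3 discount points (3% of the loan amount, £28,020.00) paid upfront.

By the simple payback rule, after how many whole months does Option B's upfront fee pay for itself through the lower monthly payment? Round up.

Option A: monthly rate = 5.32%/12 = 0.0044333; payment = 934,000 × 0.0044333 / (1 − (1+0.0044333)^−300) = £5,635.61.
Option B: at 4.82% the monthly rate is 0.0040167, so the payment is 934,000 × 0.0040167 / (1 − 1.0040167^−300) = £5,362.57.
Monthly savings = £5,635.61 − £5,362.57 = £273.04.
Break-even = £28,020.00 / £273.04 = 102.62 → 103 months.

103 months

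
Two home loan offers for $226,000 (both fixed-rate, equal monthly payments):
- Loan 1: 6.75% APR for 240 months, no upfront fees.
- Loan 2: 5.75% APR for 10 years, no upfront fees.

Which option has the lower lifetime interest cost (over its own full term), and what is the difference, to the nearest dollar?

Loan 1: at 6.75% the monthly rate is 0.0056250, so the payment is 226,000 × 0.0056250 / (1 − 1.0056250^−240) = $1,718.42.
Total interest on Loan 1 = 240 × $1,718.42 − $226,000 = $186,420.80.
Loan 2: monthly rate = 5.75%/12 = 0.0047917; payment = 226,000 × 0.0047917 / (1 − (1+0.0047917)^−120) = $2,480.78.
Total interest on Loan 2 = 120 × $2,480.78 − $226,000 = $71,693.60.
Loan 2 is lower by $114,727.20.

Loan 2 by $114,727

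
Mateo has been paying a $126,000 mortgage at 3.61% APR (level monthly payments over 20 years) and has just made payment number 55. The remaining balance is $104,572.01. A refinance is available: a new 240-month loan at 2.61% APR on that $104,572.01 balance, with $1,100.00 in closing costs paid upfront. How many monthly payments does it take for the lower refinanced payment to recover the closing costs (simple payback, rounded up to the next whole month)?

7 months

Current payment = 126,000 × 3.61%/12 / (1 − (1+0.0030083)^−240) = $737.89.
Refinanced payment = 104,572.01 × 0.0021750 / (1 − (1+0.0021750)^−240) = $559.75.
Monthly savings = $737.89 − $559.75 = $178.14.
Break-even = $1,100.00 / $178.14 = 6.17 → 7 months.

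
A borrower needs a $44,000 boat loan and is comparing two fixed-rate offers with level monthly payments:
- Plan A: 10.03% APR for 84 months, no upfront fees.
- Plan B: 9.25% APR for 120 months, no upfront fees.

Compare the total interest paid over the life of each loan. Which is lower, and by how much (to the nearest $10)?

Plan A: monthly rate = 10.03%/12 = 0.0083583; payment = 44,000 × 0.0083583 / (1 − (1+0.0083583)^−84) = $731.13.
Total interest on Plan A = 84 × $731.13 − $44,000 = $17,414.92.
Plan B: at 9.25% the monthly rate is 0.0077083, so the payment is 44,000 × 0.0077083 / (1 − 1.0077083^−120) = $563.34.
Total interest on Plan B = 120 × $563.34 − $44,000 = $23,600.80.
Plan A is lower by $6,185.88.

Plan A by $6,190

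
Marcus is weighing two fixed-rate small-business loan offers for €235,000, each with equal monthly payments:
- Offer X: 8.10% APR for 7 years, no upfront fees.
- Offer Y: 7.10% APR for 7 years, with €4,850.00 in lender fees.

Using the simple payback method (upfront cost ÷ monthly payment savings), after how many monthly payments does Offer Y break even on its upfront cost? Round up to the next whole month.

42 months

Offer X: at 8.10% the monthly rate is 0.0067500, so the payment is 235,000 × 0.0067500 / (1 − 1.0067500^−84) = €3,674.48.
Offer Y: at 7.10% the monthly rate is 0.0059167, so the payment is 235,000 × 0.0059167 / (1 − 1.0059167^−84) = €3,558.28.
Monthly savings = €3,674.48 − €3,558.28 = €116.20.
Break-even = €4,850.00 / €116.20 = 41.74 → 42 months.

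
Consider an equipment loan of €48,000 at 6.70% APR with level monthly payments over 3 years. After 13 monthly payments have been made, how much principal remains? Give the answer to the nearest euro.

With monthly rate i = 6.7%/12 = 0.0055833, the balance after k of n payments is P · [(1+i)^n − (1+i)^k] / [(1+i)^n − 1].
(1+0.0055833)^36 = 1.22194146 and (1+0.0055833)^13 = 1.07506536, so the balance is 48,000 × (1.22194146 − 1.07506536) / (1.22194146 − 1) = €31,765.37.

€31,765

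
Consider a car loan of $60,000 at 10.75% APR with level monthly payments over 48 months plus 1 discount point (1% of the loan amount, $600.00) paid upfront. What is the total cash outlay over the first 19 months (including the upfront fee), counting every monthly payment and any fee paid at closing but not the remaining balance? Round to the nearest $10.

$29,930

Monthly rate = 10.75%/12 = 0.0089583; payment = 60,000 × 0.0089583 / (1 − (1+0.0089583)^−48) = $1,543.46.
Total outlay = 19 × $1,543.46 + $600.00 = $29,925.74.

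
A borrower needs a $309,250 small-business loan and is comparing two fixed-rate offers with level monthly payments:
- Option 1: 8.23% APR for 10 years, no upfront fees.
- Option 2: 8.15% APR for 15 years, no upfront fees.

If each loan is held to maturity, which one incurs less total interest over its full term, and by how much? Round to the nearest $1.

Option 1 by $82,026

Option 1: monthly rate = 8.23%/12 = 0.0068583; payment = 309,250 × 0.0068583 / (1 − (1+0.0068583)^−120) = $3,789.75.
Total interest on Option 1 = 120 × $3,789.75 − $309,250 = $145,520.00.
Option 2: at 8.15% the monthly rate is 0.0067917, so the payment is 309,250 × 0.0067917 / (1 − 1.0067917^−180) = $2,982.20.
Total interest on Option 2 = 180 × $2,982.20 − $309,250 = $227,546.00.
Option 1 is lower by $82,026.00.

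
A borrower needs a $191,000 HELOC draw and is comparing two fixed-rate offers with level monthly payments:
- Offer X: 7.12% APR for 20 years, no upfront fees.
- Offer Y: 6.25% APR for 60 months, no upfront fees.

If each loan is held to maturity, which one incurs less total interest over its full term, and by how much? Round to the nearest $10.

Offer Y by $135,820

Offer X: monthly rate = 7.12%/12 = 0.0059333; payment = 191,000 × 0.0059333 / (1 − (1+0.0059333)^−240) = $1,494.61.
Total interest on Offer X = 240 × $1,494.61 − $191,000 = $167,706.40.
Offer Y: at 6.25% the monthly rate is 0.0052083, so the payment is 191,000 × 0.0052083 / (1 − 1.0052083^−60) = $3,714.81.
Total interest on Offer Y = 60 × $3,714.81 − $191,000 = $31,888.60.
Offer Y is lower by $135,817.80.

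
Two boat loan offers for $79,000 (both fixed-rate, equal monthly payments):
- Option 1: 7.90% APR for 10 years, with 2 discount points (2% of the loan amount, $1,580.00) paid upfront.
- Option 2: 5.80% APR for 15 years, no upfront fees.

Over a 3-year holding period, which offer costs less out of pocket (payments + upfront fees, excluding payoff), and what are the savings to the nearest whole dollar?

Option 1: at 7.90% the monthly rate is 0.0065833, so the payment is 79,000 × 0.0065833 / (1 − 1.0065833^−120) = $954.32.
Option 2: monthly rate = 5.8%/12 = 0.0048333; payment = 79,000 × 0.0048333 / (1 − (1+0.0048333)^−180) = $658.14.
Over 36 months: Option 1 costs 36 × $954.32 + $1,580.00 = $35,935.52; Option 2 costs 36 × $658.14 = $23,693.04.
Option 2 is cheaper by $35,935.52 − $23,693.04 = $12,242.48.

Option 2 by $12,242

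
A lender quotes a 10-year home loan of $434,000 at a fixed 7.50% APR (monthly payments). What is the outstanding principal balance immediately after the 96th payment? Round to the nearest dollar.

With monthly rate i = 7.5%/12 = 0.0062500, the balance after k of n payments is P · [(1+i)^n − (1+i)^k] / [(1+i)^n − 1].
(1+0.0062500)^120 = 2.11206464 and (1+0.0062500)^96 = 1.81871967, so the balance is 434,000 × (2.11206464 − 1.81871967) / (2.11206464 − 1) = $114,482.30.

$114,482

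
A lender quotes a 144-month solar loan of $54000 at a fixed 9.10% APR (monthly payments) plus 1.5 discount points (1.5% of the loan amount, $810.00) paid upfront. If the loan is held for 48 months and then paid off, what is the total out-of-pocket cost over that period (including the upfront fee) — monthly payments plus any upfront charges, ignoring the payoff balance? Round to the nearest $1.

$30,454

At 9.10% the monthly rate is 0.0075833, so the payment is 54,000 × 0.0075833 / (1 − 1.0075833^−144) = $617.58.
Total outlay = 48 × $617.58 + $810.00 = $30,453.84.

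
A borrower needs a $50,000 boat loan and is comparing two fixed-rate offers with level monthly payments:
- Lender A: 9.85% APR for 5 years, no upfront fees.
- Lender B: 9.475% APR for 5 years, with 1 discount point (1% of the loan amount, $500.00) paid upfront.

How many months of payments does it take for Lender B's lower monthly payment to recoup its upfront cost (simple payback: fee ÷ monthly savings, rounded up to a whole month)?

Lender A: monthly rate = 9.85%/12 = 0.0082083; payment = 50,000 × 0.0082083 / (1 − (1+0.0082083)^−60) = $1,058.67.
Lender B: at 9.475% the monthly rate is 0.0078958, so the payment is 50,000 × 0.0078958 / (1 − 1.0078958^−60) = $1,049.48.
Monthly savings = $1,058.67 − $1,049.48 = $9.19.
Break-even = $500.00 / $9.19 = 54.41 → 55 months.

55 months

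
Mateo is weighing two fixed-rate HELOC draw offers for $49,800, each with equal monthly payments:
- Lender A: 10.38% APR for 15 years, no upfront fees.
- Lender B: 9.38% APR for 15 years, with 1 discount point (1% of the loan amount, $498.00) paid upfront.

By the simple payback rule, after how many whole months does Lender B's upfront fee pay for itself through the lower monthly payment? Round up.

Lender A: monthly rate = 10.38%/12 = 0.0086500; payment = 49,800 × 0.0086500 / (1 − (1+0.0086500)^−180) = $546.79.
Lender B: monthly rate = 9.38%/12 = 0.0078167; payment = 49,800 × 0.0078167 / (1 − (1+0.0078167)^−180) = $516.42.
Monthly savings = $546.79 − $516.42 = $30.37.
Break-even = $498.00 / $30.37 = 16.40 → 17 months.

17 months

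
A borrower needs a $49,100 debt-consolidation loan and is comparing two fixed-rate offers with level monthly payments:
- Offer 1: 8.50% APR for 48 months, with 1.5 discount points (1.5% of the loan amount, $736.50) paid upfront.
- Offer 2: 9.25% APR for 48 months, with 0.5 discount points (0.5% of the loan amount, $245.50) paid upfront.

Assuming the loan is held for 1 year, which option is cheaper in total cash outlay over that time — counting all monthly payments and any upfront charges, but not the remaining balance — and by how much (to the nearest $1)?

Offer 1: at 8.50% the monthly rate is 0.0070833, so the payment is 49,100 × 0.0070833 / (1 − 1.0070833^−48) = $1,210.23.
Offer 2: at 9.25% the monthly rate is 0.0077083, so the payment is 49,100 × 0.0077083 / (1 − 1.0077083^−48) = $1,227.69.
Over 12 months: Offer 1 costs 12 × $1,210.23 + $736.50 = $15,259.26; Offer 2 costs 12 × $1,227.69 + $245.50 = $14,977.78.
Offer 2 is cheaper by $15,259.26 − $14,977.78 = $281.48.

Offer 2 by $281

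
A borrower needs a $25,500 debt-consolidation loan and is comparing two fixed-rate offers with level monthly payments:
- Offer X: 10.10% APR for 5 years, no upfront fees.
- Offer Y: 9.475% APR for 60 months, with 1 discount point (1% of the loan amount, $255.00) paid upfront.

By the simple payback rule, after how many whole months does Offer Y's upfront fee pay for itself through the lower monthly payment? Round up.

33 months

Offer X: at 10.10% the monthly rate is 0.0084167, so the payment is 25,500 × 0.0084167 / (1 − 1.0084167^−60) = $543.06.
Offer Y: monthly rate = 9.475%/12 = 0.0078958; payment = 25,500 × 0.0078958 / (1 − (1+0.0078958)^−60) = $535.24.
Monthly savings = $543.06 − $535.24 = $7.82.
Break-even = $255.00 / $7.82 = 32.61 → 33 months.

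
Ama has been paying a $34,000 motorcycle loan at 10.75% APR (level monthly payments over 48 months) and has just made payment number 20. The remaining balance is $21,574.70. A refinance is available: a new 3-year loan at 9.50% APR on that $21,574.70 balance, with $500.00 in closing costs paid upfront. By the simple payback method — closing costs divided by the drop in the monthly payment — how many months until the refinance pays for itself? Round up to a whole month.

3 months

Current payment = 34,000 × 10.75%/12 / (1 − (1+0.0089583)^−48) = $874.63.
Refinanced payment = 21,574.70 × 0.0079167 / (1 − (1+0.0079167)^−36) = $691.10.
Monthly savings = $874.63 − $691.10 = $183.53.
Break-even = $500.00 / $183.53 = 2.72 → 3 months.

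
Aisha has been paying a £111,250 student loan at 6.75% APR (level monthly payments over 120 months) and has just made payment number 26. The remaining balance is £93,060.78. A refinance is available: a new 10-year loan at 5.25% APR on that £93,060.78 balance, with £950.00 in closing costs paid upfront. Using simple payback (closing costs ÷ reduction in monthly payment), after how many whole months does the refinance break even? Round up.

4 months

Current payment = 111,250 × 6.75%/12 / (1 − (1+0.0056250)^−120) = £1,277.42.
Refinanced payment = 93,060.78 × 0.0043750 / (1 − (1+0.0043750)^−120) = £998.46.
Monthly savings = £1,277.42 − £998.46 = £278.96.
Break-even = £950.00 / £278.96 = 3.41 → 4 months.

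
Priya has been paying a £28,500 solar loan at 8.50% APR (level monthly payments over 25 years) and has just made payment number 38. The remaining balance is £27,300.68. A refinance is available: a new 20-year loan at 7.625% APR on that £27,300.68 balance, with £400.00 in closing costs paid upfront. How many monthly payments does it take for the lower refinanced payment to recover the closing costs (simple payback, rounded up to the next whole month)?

Current payment = 28,500 × 8.5%/12 / (1 − (1+0.0070833)^−300) = £229.49.
Refinanced payment = 27,300.68 × 0.0063542 / (1 − (1+0.0063542)^−240) = £222.02.
Monthly savings = £229.49 − £222.02 = £7.47.
Break-even = £400.00 / £7.47 = 53.55 → 54 months.

54 months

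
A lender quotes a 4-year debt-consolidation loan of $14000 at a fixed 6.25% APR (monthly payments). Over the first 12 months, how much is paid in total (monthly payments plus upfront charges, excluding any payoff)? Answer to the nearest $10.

Monthly rate = 6.25%/12 = 0.0052083; payment = 14,000 × 0.0052083 / (1 − (1+0.0052083)^−48) = $330.40.
Total outlay = 12 × $330.40 = $3,964.80.

$3,960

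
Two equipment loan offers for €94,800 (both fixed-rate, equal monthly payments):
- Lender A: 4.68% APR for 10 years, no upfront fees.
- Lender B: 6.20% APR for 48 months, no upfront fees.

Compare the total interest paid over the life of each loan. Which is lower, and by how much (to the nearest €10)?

Lender B by €11,600

Lender A: monthly rate = 4.68%/12 = 0.0039000; payment = 94,800 × 0.0039000 / (1 − (1+0.0039000)^−120) = €990.74.
Total interest on Lender A = 120 × €990.74 − €94,800 = €24,088.80.
Lender B: monthly rate = 6.2%/12 = 0.0051667; payment = 94,800 × 0.0051667 / (1 − (1+0.0051667)^−48) = €2,235.08.
Total interest on Lender B = 48 × €2,235.08 − €94,800 = €12,483.84.
Lender B is lower by €11,604.96.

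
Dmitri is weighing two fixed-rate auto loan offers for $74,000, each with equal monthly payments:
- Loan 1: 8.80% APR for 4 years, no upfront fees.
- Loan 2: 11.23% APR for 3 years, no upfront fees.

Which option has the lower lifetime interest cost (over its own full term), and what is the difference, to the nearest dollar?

Loan 2 by $548

Loan 1: at 8.80% the monthly rate is 0.0073333, so the payment is 74,000 × 0.0073333 / (1 − 1.0073333^−48) = $1,834.47.
Total interest on Loan 1 = 48 × $1,834.47 − $74,000 = $14,054.56.
Loan 2: monthly rate = 11.23%/12 = 0.0093583; payment = 74,000 × 0.0093583 / (1 − (1+0.0093583)^−36) = $2,430.73.
Total interest on Loan 2 = 36 × $2,430.73 − $74,000 = $13,506.28.
Loan 2 is lower by $548.28.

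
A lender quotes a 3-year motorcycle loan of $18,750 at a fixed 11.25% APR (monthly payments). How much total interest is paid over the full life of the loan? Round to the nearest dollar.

At 11.25% the monthly rate is 0.0093750, so the payment is 18,750 × 0.0093750 / (1 − 1.0093750^−36) = $616.07.
Total paid = 36 × $616.07 = $22,178.52; interest = $22,178.52 − $18,750 = $3,428.52.

$3,429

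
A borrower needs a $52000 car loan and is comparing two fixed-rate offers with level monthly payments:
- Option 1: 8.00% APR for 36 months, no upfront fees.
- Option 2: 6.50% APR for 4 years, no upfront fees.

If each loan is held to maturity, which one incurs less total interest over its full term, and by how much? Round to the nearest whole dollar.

Option 1: at 8.00% the monthly rate is 0.0066667, so the payment is 52,000 × 0.0066667 / (1 − 1.0066667^−36) = $1,629.49.
Total interest on Option 1 = 36 × $1,629.49 − $52,000 = $6,661.64.
Option 2: monthly rate = 6.5%/12 = 0.0054167; payment = 52,000 × 0.0054167 / (1 − (1+0.0054167)^−48) = $1,233.18.
Total interest on Option 2 = 48 × $1,233.18 − $52,000 = $7,192.64.
Option 1 is lower by $531.00.

Option 1 by $531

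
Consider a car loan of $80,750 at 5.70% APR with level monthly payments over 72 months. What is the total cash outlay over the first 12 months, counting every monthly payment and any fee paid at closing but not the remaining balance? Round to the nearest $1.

$15,922

At 5.70% the monthly rate is 0.0047500, so the payment is 80,750 × 0.0047500 / (1 − 1.0047500^−72) = $1,326.86.
Total outlay = 12 × $1,326.86 = $15,922.32.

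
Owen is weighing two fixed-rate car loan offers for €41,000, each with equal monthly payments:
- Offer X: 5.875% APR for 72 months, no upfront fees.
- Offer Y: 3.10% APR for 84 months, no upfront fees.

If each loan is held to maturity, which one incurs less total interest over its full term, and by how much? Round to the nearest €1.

Offer Y by €3,087

Offer X: at 5.875% the monthly rate is 0.0048958, so the payment is 41,000 × 0.0048958 / (1 − 1.0048958^−72) = €677.07.
Total interest on Offer X = 72 × €677.07 − €41,000 = €7,749.04.
Offer Y: at 3.10% the monthly rate is 0.0025833, so the payment is 41,000 × 0.0025833 / (1 − 1.0025833^−84) = €543.60.
Total interest on Offer Y = 84 × €543.60 − €41,000 = €4,662.40.
Offer Y is lower by €3,086.64.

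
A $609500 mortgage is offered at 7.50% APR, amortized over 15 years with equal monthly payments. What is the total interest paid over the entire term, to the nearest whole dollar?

$407,525

At 7.50% the monthly rate is 0.0062500, so the payment is 609,500 × 0.0062500 / (1 − 1.0062500^−180) = $5,650.14.
Total paid = 180 × $5,650.14 = $1,017,025.20; interest = $1,017,025.20 − $609,500 = $407,525.20.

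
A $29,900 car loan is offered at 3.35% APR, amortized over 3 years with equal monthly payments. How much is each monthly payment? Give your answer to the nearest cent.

$874.15

Monthly rate = 3.35%/12 = 0.0027917; payment = 29,900 × 0.0027917 / (1 − (1+0.0027917)^−36) = $874.15.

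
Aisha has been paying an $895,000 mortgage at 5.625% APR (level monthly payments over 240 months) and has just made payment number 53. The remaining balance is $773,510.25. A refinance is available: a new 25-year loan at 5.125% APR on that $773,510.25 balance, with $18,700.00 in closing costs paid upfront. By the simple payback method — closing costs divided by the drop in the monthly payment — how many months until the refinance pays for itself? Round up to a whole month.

Current payment = 895,000 × 5.625%/12 / (1 − (1+0.0046875)^−240) = $6,219.95.
Refinanced payment = 773,510.25 × 0.0042708 / (1 − (1+0.0042708)^−300) = $4,578.38.
Monthly savings = $6,219.95 − $4,578.38 = $1,641.57.
Break-even = $18,700.00 / $1,641.57 = 11.39 → 12 months.

12 months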